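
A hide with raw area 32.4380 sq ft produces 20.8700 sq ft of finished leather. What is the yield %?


Formula: Yield = finished / raw * 100
Substituting: Yield = 20.8700 / 32.4380 * 100
Result: 64.3381 %


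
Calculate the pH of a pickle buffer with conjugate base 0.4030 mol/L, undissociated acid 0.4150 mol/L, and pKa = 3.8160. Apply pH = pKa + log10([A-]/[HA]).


ratio = [A-] / [HA] = 0.4030 / 0.4150 = 0.9711
log10(ratio) = -0.0127431
pH = pKa + log10(ratio) = 3.8160 - 0.0127431 = 3.8033


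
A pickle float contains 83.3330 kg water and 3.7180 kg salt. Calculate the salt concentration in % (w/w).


Formula: Conc = salt / (water + salt) * 100
Substituting: Conc = 3.7180 / (83.3330 + 3.7180) * 100
Result: 4.2711 %


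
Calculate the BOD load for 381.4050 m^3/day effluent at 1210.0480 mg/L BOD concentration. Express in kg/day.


Formula: BOD_load = volume * conc / 1000
Substituting: BOD_load = 381.4050 * 1210.0480 / 1000
Result: 461.5184 kg/day


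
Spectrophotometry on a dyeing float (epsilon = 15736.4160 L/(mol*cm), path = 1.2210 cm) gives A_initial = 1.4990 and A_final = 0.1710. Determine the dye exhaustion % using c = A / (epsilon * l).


c_initial = A_i / (epsilon * l) = 1.4990 / (15736.4160 * 1.2210) = 7.8015e-05 mol/L
c_final = A_f / (epsilon * l) = 0.1710 / (15736.4160 * 1.2210) = 8.8997e-06 mol/L
Exhaustion = (c_initial - c_final) / c_initial * 100 = (7.8015e-05 - 8.8997e-06) / 7.8015e-05 * 100 = 88.5924 %


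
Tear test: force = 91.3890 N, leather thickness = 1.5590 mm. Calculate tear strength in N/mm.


Formula: Tear strength = force / thickness
Substituting: Tear strength = 91.3890 / 1.5590
Result: 58.6203 N/mm


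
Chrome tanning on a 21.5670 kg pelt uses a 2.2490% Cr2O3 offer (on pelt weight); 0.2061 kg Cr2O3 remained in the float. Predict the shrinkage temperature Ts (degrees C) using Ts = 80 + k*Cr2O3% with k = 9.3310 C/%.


Offered = pelt * offer_pct / 100 = 21.5670 * 2.2490 / 100 = 0.4850 kg
Uptake = offered - residual = 0.4850 - 0.2061 = 0.2789 kg
Cr2O3% on pelt = uptake / pelt * 100 = 0.2789 / 21.5670 * 100 = 1.2934 %
Ts = 80 + k * Cr2O3% = 80 + 9.3310 * 1.2934 = 92.0685 C


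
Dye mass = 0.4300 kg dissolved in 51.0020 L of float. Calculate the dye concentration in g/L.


Formula: Conc = dye_mass(kg) / volume(L) * 1000
Substituting: Conc = 0.4300 / 51.0020 * 1000
Result: 8.4310 g/L


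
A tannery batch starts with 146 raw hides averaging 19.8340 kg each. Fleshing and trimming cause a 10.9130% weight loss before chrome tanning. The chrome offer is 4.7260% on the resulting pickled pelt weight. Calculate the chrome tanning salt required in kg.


Total_raw = N * avg_wt = 146 * 19.8340 = 2895.7640 kg
Substrate = Total_raw * (1 - loss/100) = 2895.7640 * (1 - 10.9130/100) = 2579.7493 kg
Chrome = Substrate * pct / 100 = 2579.7493 * 4.7260 / 100 = 121.9190 kg


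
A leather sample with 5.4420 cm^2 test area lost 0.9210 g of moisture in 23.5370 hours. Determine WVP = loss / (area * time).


Formula: WVP = loss / (area * time)
Substituting: WVP = 0.9210 / (5.4420 * 23.5370)
Result: 0.00719035 g/(cm^2*hr)


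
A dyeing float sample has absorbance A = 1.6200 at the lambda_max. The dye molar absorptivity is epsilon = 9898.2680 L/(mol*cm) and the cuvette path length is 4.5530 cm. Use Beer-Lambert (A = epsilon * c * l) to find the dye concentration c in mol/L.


Formula: c = A / (epsilon * l)
Substituting: c = 1.6200 / (9898.2680 * 4.5530)
Result: 3.5947e-05 mol/L


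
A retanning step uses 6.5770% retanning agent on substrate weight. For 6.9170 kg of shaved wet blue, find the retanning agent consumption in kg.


Formula: Retan = substrate * pct / 100
Substituting: Retan = 6.9170 * 6.5770 / 100
Result: 0.4549 kg


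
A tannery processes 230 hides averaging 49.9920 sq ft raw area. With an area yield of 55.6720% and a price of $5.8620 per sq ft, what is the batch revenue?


Raw_total = N * avg_area = 230 * 49.9920 = 11498.1600 sq ft
Finished = Raw_total * yield / 100 = 11498.1600 * 55.6720 / 100 = 6401.2556 sq ft
Value = Finished * price = 6401.2556 * 5.8620 = 37524.1605 $


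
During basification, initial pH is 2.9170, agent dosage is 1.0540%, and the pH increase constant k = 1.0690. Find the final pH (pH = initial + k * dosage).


Formula: pH_final = pH_initial + k * base_pct
Substituting: pH_final = 2.9170 + 1.0690 * 1.0540
Result: 4.0437


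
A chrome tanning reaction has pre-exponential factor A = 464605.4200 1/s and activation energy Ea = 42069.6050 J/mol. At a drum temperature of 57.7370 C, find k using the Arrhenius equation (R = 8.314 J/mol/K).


T_K = T_C + 273.15 = 57.7370 + 273.15 = 330.8870 K
exponent = -Ea / (R * T_K) = -42069.6050 / (8.314 * 330.8870) = -15.2925
k = A * exp(exponent) = 464605.4200 * exp(-15.2925) = 0.1061 1/s


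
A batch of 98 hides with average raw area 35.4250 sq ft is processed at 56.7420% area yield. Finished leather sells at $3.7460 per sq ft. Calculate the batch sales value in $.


Raw_total = N * avg_area = 98 * 35.4250 = 3471.6500 sq ft
Finished = Raw_total * yield / 100 = 3471.6500 * 56.7420 / 100 = 1969.8836 sq ft
Value = Finished * price = 1969.8836 * 3.7460 = 7379.1841 $


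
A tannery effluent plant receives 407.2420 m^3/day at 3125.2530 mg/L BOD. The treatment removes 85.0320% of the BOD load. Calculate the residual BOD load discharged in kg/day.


Load_in = volume * conc / 1000 = 407.2420 * 3125.2530 / 1000 = 1272.7343 kg/day
Removed = Load_in * eff / 100 = 1272.7343 * 85.0320 / 100 = 1082.2314 kg/day
Load_out = Load_in - Removed = 1272.7343 - 1082.2314 = 190.5029 kg/day


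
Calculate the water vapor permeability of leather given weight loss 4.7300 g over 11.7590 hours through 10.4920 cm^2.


Formula: WVP = loss / (area * time)
Substituting: WVP = 4.7300 / (10.4920 * 11.7590)
Result: 0.0383383 g/(cm^2*hr)


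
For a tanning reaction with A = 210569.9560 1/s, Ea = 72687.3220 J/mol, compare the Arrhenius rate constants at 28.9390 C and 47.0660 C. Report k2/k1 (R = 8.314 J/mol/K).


T1 = 28.9390 + 273.15 = 302.0890 K; T2 = 47.0660 + 273.15 = 320.2160 K
k1 = A * exp(-Ea/(R*T1)) = 210569.9560 * exp(-72687.3220/(8.314*302.0890)) = 5.6816e-08 1/s
k2 = A * exp(-Ea/(R*T2)) = 210569.9560 * exp(-72687.3220/(8.314*320.2160)) = 2.9240e-07 1/s
k2/k1 = 2.9240e-07 / 5.6816e-08 = 5.1465


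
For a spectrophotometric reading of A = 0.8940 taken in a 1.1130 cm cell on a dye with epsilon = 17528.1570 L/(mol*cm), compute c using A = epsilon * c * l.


Formula: c = A / (epsilon * l)
Substituting: c = 0.8940 / (17528.1570 * 1.1130)
Result: 4.5825e-05 mol/L


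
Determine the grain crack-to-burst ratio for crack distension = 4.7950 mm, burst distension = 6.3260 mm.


Formula: Ratio = crack / burst
Substituting: Ratio = 4.7950 / 6.3260
Result: 0.7580


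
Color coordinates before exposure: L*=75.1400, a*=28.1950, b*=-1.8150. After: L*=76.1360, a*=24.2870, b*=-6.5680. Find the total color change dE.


dL = 0.9960, da = -3.9080, db = -4.7530
dE = sqrt(0.9960^2 + (-3.9080)^2 + (-4.7530)^2) = 6.2334


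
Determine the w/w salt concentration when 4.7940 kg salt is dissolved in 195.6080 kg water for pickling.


Formula: Conc = salt / (water + salt) * 100
Substituting: Conc = 4.7940 / (195.6080 + 4.7940) * 100
Result: 2.3922 %


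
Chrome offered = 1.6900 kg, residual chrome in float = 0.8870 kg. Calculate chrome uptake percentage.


Formula: Uptake = (offered - residual) / offered * 100
Substituting: Uptake = (1.6900 - 0.8870) / 1.6900 * 100
Result: 47.5148 %


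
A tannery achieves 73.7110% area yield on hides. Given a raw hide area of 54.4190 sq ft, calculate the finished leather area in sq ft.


Formula: finished = raw * yield / 100
Substituting: finished = 54.4190 * 73.7110 / 100
Result: 40.1128 sq ft


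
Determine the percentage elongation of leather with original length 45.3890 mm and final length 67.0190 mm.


Formula: Elongation = (Lf - L0) / L0 * 100
Substituting: Elongation = (67.0190 - 45.3890) / 45.3890 * 100
Result: 47.6547 %


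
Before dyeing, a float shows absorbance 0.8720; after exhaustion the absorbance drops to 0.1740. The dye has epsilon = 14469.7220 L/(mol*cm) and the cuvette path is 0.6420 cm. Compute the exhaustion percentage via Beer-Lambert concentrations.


c_initial = A_i / (epsilon * l) = 0.8720 / (14469.7220 * 0.6420) = 9.3869e-05 mol/L
c_final = A_f / (epsilon * l) = 0.1740 / (14469.7220 * 0.6420) = 1.8731e-05 mol/L
Exhaustion = (c_initial - c_final) / c_initial * 100 = (9.3869e-05 - 1.8731e-05) / 9.3869e-05 * 100 = 80.0459 %


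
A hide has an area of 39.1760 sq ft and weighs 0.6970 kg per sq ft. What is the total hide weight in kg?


Formula: Weight = area * weight_per_sqft
Substituting: Weight = 39.1760 * 0.6970
Result: 27.3057 kg


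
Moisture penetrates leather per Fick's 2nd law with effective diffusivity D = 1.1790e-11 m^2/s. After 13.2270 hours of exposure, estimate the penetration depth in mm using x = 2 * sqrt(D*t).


t = 13.2270 hr * 3600 = 47617.2000 s
D * t = 1.1790e-11 * 47617.2000 = 5.6141e-07
x = 2 * sqrt(D*t) = 2 * sqrt(5.6141e-07) = 0.00149854 m = 1.4985 mm


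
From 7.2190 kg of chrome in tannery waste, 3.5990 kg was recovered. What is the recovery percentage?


Formula: Recovery = recovered / input * 100
Substituting: Recovery = 3.5990 / 7.2190 * 100
Result: 49.8546 %


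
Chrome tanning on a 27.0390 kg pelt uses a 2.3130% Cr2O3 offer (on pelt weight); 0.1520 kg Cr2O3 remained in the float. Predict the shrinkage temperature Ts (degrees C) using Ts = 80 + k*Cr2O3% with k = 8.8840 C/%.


Offered = pelt * offer_pct / 100 = 27.0390 * 2.3130 / 100 = 0.6254 kg
Uptake = offered - residual = 0.6254 - 0.1520 = 0.4734 kg
Cr2O3% on pelt = uptake / pelt * 100 = 0.4734 / 27.0390 * 100 = 1.7508 %
Ts = 80 + k * Cr2O3% = 80 + 8.8840 * 1.7508 = 95.5545 C


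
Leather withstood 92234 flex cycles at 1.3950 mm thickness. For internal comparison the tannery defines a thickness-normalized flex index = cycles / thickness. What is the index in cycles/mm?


Formula: Index = cycles / thickness
Substituting: Index = 92234 / 1.3950
Result: 66117.5627 cycles/mm


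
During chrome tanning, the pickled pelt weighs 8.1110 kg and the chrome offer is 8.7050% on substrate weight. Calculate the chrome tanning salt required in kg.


Formula: Chrome = substrate * pct / 100
Substituting: Chrome = 8.1110 * 8.7050 / 100
Result: 0.7061 kg


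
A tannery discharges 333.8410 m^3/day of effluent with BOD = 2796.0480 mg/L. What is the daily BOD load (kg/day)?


Formula: BOD_load = volume * conc / 1000
Substituting: BOD_load = 333.8410 * 2796.0480 / 1000
Result: 933.4355 kg/day


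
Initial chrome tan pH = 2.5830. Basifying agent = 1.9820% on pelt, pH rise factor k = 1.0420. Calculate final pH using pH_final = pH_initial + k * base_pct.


Formula: pH_final = pH_initial + k * base_pct
Substituting: pH_final = 2.5830 + 1.0420 * 1.9820
Result: 4.6482


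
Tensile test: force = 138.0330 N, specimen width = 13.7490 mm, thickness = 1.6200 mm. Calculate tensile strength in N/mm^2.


Formula: TS = force / (width * thickness)
Substituting: TS = 138.0330 / (13.7490 * 1.6200)
Result: 6.1972 N/mm^2


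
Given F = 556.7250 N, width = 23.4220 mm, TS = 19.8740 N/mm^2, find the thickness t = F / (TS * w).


Formula: t = F / (TS * w)
Substituting: t = 556.7250 / (19.8740 * 23.4220)
Result: 1.1960 mm


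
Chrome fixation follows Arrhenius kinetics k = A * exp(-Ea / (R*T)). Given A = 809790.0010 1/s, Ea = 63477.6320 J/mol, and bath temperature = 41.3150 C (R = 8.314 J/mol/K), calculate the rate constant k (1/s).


T_K = T_C + 273.15 = 41.3150 + 273.15 = 314.4650 K
exponent = -Ea / (R * T_K) = -63477.6320 / (8.314 * 314.4650) = -24.2794
k = A * exp(exponent) = 809790.0010 * exp(-24.2794) = 2.3118e-05 1/s


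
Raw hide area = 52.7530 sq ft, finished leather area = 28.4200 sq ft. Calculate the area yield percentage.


Formula: Yield = finished / raw * 100
Substituting: Yield = 28.4200 / 52.7530 * 100
Result: 53.8737 %


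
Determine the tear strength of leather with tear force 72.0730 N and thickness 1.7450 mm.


Formula: Tear strength = force / thickness
Substituting: Tear strength = 72.0730 / 1.7450
Result: 41.3026 N/mm


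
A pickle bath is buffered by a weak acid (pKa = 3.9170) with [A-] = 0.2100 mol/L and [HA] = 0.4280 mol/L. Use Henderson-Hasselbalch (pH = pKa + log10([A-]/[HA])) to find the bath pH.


ratio = [A-] / [HA] = 0.2100 / 0.4280 = 0.4907
log10(ratio) = -0.3092
pH = pKa + log10(ratio) = 3.9170 - 0.3092 = 3.6078


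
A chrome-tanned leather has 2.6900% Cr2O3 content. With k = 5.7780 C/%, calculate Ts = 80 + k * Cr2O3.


Formula: Ts = 80 + k * Cr2O3
Substituting: Ts = 80 + 5.7780 * 2.6900
Result: 95.5428 C


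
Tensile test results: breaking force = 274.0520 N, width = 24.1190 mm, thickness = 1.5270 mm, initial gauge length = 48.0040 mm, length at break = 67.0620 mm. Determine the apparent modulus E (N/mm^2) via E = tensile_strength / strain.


TS = F / (w * t) = 274.0520 / (24.1190 * 1.5270) = 7.4411 N/mm^2
strain = (Lf - L0) / L0 = (67.0620 - 48.0040) / 48.0040 = 0.3970
E = TS / strain = 7.4411 / 0.3970 = 18.7428 N/mm^2


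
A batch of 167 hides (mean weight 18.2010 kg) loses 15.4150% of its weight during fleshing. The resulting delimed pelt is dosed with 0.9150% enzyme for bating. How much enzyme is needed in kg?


Total_raw = N * avg_wt = 167 * 18.2010 = 3039.5670 kg
Substrate = Total_raw * (1 - loss/100) = 3039.5670 * (1 - 15.4150/100) = 2571.0177 kg
Enzyme = Substrate * pct / 100 = 2571.0177 * 0.9150 / 100 = 23.5248 kg


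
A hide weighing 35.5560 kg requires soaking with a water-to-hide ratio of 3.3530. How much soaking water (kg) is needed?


Formula: Water = hide_weight * ratio
Substituting: Water = 35.5560 * 3.3530
Result: 119.2193 kg


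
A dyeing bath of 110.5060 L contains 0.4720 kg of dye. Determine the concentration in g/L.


Formula: Conc = dye_mass(kg) / volume(L) * 1000
Substituting: Conc = 0.4720 / 110.5060 * 1000
Result: 4.2713 g/L


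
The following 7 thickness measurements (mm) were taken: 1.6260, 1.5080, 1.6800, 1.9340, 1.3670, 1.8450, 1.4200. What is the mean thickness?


Formula: Average = sum / n
Substituting: Average = 11.3800 / 7
Result: 1.6257 mm


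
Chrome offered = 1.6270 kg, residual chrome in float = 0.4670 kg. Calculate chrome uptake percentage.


Formula: Uptake = (offered - residual) / offered * 100
Substituting: Uptake = (1.6270 - 0.4670) / 1.6270 * 100
Result: 71.2969 %


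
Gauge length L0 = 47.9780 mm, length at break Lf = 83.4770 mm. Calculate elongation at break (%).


Formula: Elongation = (Lf - L0) / L0 * 100
Substituting: Elongation = (83.4770 - 47.9780) / 47.9780 * 100
Result: 73.9902 %


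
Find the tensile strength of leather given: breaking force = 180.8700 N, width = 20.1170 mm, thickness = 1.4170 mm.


Formula: TS = force / (width * thickness)
Substituting: TS = 180.8700 / (20.1170 * 1.4170)
Result: 6.3450 N/mm^2


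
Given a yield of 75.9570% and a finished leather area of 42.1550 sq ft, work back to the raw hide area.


Formula: raw = finished * 100 / yield
Substituting: raw = 42.1550 * 100 / 75.9570
Result: 55.4985 sq ft


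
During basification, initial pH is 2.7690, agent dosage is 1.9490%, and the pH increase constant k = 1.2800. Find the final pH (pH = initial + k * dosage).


Formula: pH_final = pH_initial + k * base_pct
Substituting: pH_final = 2.7690 + 1.2800 * 1.9490
Result: 5.2637


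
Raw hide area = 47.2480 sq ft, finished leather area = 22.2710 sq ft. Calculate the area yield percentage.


Formula: Yield = finished / raw * 100
Substituting: Yield = 22.2710 / 47.2480 * 100
Result: 47.1364 %


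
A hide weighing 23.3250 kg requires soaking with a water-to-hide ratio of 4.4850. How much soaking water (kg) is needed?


Formula: Water = hide_weight * ratio
Substituting: Water = 23.3250 * 4.4850
Result: 104.6126 kg


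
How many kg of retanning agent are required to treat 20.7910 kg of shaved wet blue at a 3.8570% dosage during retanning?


Formula: Retan = substrate * pct / 100
Substituting: Retan = 20.7910 * 3.8570 / 100
Result: 0.8019 kg


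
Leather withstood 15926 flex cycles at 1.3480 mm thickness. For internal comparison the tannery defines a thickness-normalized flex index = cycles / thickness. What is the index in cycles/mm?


Formula: Index = cycles / thickness
Substituting: Index = 15926 / 1.3480
Result: 11814.5401 cycles/mm


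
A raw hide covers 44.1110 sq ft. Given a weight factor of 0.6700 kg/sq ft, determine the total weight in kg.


Formula: Weight = area * weight_per_sqft
Substituting: Weight = 44.1110 * 0.6700
Result: 29.5544 kg


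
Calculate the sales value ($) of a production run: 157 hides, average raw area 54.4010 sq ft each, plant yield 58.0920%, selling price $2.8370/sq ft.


Raw_total = N * avg_area = 157 * 54.4010 = 8540.9570 sq ft
Finished = Raw_total * yield / 100 = 8540.9570 * 58.0920 / 100 = 4961.6127 sq ft
Value = Finished * price = 4961.6127 * 2.8370 = 14076.0953 $


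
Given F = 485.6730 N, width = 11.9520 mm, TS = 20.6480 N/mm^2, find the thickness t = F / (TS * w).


Formula: t = F / (TS * w)
Substituting: t = 485.6730 / (20.6480 * 11.9520)
Result: 1.9680 mm


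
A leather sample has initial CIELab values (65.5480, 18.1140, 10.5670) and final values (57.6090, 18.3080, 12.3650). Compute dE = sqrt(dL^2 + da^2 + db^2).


dL = -7.9390, da = 0.1940, db = 1.7980
dE = sqrt((-7.9390)^2 + 0.1940^2 + 1.7980^2) = 8.1424


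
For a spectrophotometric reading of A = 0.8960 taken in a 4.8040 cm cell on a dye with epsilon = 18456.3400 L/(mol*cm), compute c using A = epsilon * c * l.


Formula: c = A / (epsilon * l)
Substituting: c = 0.8960 / (18456.3400 * 4.8040)
Result: 1.0106e-05 mol/L


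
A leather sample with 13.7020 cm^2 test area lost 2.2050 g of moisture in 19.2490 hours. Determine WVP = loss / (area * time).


Formula: WVP = loss / (area * time)
Substituting: WVP = 2.2050 / (13.7020 * 19.2490)
Result: 0.0083602 g/(cm^2*hr)


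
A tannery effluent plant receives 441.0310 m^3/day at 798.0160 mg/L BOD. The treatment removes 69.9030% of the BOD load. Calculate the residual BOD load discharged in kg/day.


Load_in = volume * conc / 1000 = 441.0310 * 798.0160 / 1000 = 351.9498 kg/day
Removed = Load_in * eff / 100 = 351.9498 * 69.9030 / 100 = 246.0235 kg/day
Load_out = Load_in - Removed = 351.9498 - 246.0235 = 105.9263 kg/day


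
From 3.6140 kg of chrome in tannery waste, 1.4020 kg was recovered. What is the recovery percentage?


Formula: Recovery = recovered / input * 100
Substituting: Recovery = 1.4020 / 3.6140 * 100
Result: 38.7936 %


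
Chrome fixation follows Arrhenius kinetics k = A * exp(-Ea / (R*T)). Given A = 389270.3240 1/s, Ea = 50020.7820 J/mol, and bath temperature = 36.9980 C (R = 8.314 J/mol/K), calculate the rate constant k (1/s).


T_K = T_C + 273.15 = 36.9980 + 273.15 = 310.1480 K
exponent = -Ea / (R * T_K) = -50020.7820 / (8.314 * 310.1480) = -19.3986
k = A * exp(exponent) = 389270.3240 * exp(-19.3986) = 0.00146395 1/s


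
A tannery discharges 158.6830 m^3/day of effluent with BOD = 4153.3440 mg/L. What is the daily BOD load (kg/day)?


Formula: BOD_load = volume * conc / 1000
Substituting: BOD_load = 158.6830 * 4153.3440 / 1000
Result: 659.0651 kg/day


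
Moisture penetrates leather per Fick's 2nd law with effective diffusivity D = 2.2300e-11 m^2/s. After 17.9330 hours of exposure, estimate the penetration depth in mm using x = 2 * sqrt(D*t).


t = 17.9330 hr * 3600 = 64558.8000 s
D * t = 2.2300e-11 * 64558.8000 = 1.4397e-06
x = 2 * sqrt(D*t) = 2 * sqrt(1.4397e-06) = 0.00239972 m = 2.3997 mm


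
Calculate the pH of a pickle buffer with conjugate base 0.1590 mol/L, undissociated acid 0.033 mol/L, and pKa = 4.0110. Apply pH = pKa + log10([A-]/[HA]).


ratio = [A-] / [HA] = 0.1590 / 0.033 = 4.8182
log10(ratio) = 0.6829
pH = pKa + log10(ratio) = 4.0110 + 0.6829 = 4.6939


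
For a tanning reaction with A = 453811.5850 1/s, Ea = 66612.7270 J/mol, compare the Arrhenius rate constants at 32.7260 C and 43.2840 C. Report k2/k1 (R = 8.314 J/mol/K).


T1 = 32.7260 + 273.15 = 305.8760 K; T2 = 43.2840 + 273.15 = 316.4340 K
k1 = A * exp(-Ea/(R*T1)) = 453811.5850 * exp(-66612.7270/(8.314*305.8760)) = 1.9097e-06 1/s
k2 = A * exp(-Ea/(R*T2)) = 453811.5850 * exp(-66612.7270/(8.314*316.4340)) = 4.5765e-06 1/s
k2/k1 = 4.5765e-06 / 1.9097e-06 = 2.3964


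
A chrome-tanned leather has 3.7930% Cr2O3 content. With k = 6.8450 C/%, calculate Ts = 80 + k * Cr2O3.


Formula: Ts = 80 + k * Cr2O3
Substituting: Ts = 80 + 6.8450 * 3.7930
Result: 105.9631 C


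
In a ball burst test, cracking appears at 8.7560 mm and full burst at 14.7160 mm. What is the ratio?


Formula: Ratio = crack / burst
Substituting: Ratio = 8.7560 / 14.7160
Result: 0.5950


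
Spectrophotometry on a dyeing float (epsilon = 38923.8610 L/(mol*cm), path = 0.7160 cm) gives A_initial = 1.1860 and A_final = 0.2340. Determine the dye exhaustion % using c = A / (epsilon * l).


c_initial = A_i / (epsilon * l) = 1.1860 / (38923.8610 * 0.7160) = 4.2556e-05 mol/L
c_final = A_f / (epsilon * l) = 0.2340 / (38923.8610 * 0.7160) = 8.3963e-06 mol/L
Exhaustion = (c_initial - c_final) / c_initial * 100 = (4.2556e-05 - 8.3963e-06) / 4.2556e-05 * 100 = 80.2698 %


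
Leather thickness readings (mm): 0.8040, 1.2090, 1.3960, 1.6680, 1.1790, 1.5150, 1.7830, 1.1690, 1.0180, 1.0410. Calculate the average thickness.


Formula: Average = sum / n
Substituting: Average = 12.7820 / 10
Result: 1.2782 mm


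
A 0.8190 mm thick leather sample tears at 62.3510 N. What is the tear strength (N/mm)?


Formula: Tear strength = force / thickness
Substituting: Tear strength = 62.3510 / 0.8190
Result: 76.1306 N/mm


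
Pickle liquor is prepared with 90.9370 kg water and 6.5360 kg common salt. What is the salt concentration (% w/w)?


Formula: Conc = salt / (water + salt) * 100
Substituting: Conc = 6.5360 / (90.9370 + 6.5360) * 100
Result: 6.7054 %


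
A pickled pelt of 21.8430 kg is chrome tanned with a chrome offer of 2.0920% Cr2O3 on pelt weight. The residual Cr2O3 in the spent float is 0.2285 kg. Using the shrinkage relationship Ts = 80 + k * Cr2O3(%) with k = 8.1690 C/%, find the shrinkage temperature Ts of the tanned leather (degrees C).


Offered = pelt * offer_pct / 100 = 21.8430 * 2.0920 / 100 = 0.4570 kg
Uptake = offered - residual = 0.4570 - 0.2285 = 0.2285 kg
Cr2O3% on pelt = uptake / pelt * 100 = 0.2285 / 21.8430 * 100 = 1.0459 %
Ts = 80 + k * Cr2O3% = 80 + 8.1690 * 1.0459 = 88.5439 C


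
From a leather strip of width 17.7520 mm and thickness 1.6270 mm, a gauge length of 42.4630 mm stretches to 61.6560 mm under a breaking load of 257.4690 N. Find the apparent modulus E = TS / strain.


TS = F / (w * t) = 257.4690 / (17.7520 * 1.6270) = 8.9144 N/mm^2
strain = (Lf - L0) / L0 = (61.6560 - 42.4630) / 42.4630 = 0.4520
E = TS / strain = 8.9144 / 0.4520 = 19.7223 N/mm^2


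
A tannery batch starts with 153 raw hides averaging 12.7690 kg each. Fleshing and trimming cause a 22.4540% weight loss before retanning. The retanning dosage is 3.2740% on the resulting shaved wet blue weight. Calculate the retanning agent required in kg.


Total_raw = N * avg_wt = 153 * 12.7690 = 1953.6570 kg
Substrate = Total_raw * (1 - loss/100) = 1953.6570 * (1 - 22.4540/100) = 1514.9829 kg
Retan = Substrate * pct / 100 = 1514.9829 * 3.2740 / 100 = 49.6005 kg


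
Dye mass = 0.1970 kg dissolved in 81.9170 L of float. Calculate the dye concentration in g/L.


Formula: Conc = dye_mass(kg) / volume(L) * 1000
Substituting: Conc = 0.1970 / 81.9170 * 1000
Result: 2.4049 g/L


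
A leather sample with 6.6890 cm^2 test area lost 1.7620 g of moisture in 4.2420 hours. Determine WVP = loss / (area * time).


Formula: WVP = loss / (area * time)
Substituting: WVP = 1.7620 / (6.6890 * 4.2420)
Result: 0.0620975 g/(cm^2*hr)


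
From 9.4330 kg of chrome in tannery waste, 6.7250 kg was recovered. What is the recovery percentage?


Formula: Recovery = recovered / input * 100
Substituting: Recovery = 6.7250 / 9.4330 * 100
Result: 71.2923 %


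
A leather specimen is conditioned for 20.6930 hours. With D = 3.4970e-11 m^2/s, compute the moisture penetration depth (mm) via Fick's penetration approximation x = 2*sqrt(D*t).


t = 20.6930 hr * 3600 = 74494.8000 s
D * t = 3.4970e-11 * 74494.8000 = 2.6051e-06
x = 2 * sqrt(D*t) = 2 * sqrt(2.6051e-06) = 0.00322805 m = 3.2281 mm


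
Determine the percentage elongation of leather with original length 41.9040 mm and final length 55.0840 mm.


Formula: Elongation = (Lf - L0) / L0 * 100
Substituting: Elongation = (55.0840 - 41.9040) / 41.9040 * 100
Result: 31.4528 %


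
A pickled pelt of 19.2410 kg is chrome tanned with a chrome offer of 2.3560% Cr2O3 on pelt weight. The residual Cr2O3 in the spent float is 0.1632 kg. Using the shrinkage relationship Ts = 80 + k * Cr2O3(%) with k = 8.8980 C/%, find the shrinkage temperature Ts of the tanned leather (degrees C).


Offered = pelt * offer_pct / 100 = 19.2410 * 2.3560 / 100 = 0.4533 kg
Uptake = offered - residual = 0.4533 - 0.1632 = 0.2901 kg
Cr2O3% on pelt = uptake / pelt * 100 = 0.2901 / 19.2410 * 100 = 1.5078 %
Ts = 80 + k * Cr2O3% = 80 + 8.8980 * 1.5078 = 93.4165 C


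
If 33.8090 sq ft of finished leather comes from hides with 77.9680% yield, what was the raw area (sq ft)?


Formula: raw = finished * 100 / yield
Substituting: raw = 33.8090 * 100 / 77.9680
Result: 43.3627 sq ft


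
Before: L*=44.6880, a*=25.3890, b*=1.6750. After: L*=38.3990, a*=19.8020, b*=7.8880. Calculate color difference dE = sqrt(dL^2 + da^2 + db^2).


dL = -6.2890, da = -5.5870, db = 6.2130
dE = sqrt((-6.2890)^2 + (-5.5870)^2 + 6.2130^2) = 10.4579


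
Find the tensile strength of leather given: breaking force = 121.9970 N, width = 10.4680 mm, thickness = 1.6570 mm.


Formula: TS = force / (width * thickness)
Substituting: TS = 121.9970 / (10.4680 * 1.6570)
Result: 7.0334 N/mm^2


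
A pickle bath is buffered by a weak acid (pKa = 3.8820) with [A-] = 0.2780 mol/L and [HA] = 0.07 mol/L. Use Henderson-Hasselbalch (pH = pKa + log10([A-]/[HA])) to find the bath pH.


ratio = [A-] / [HA] = 0.2780 / 0.07 = 3.9714
log10(ratio) = 0.5989
pH = pKa + log10(ratio) = 3.8820 + 0.5989 = 4.4809


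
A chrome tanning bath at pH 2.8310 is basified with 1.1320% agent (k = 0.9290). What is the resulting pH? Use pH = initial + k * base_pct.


Formula: pH_final = pH_initial + k * base_pct
Substituting: pH_final = 2.8310 + 0.9290 * 1.1320
Result: 3.8826


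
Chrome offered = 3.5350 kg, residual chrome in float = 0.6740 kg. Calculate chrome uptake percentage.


Formula: Uptake = (offered - residual) / offered * 100
Substituting: Uptake = (3.5350 - 0.6740) / 3.5350 * 100
Result: 80.9335 %


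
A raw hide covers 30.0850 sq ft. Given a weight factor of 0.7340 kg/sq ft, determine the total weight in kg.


Formula: Weight = area * weight_per_sqft
Substituting: Weight = 30.0850 * 0.7340
Result: 22.0824 kg


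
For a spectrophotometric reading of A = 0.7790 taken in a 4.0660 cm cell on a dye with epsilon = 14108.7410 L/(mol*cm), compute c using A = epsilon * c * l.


Formula: c = A / (epsilon * l)
Substituting: c = 0.7790 / (14108.7410 * 4.0660)
Result: 1.3579e-05 mol/L


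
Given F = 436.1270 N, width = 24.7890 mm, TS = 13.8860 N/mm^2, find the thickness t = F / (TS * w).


Formula: t = F / (TS * w)
Substituting: t = 436.1270 / (13.8860 * 24.7890)
Result: 1.2670 mm


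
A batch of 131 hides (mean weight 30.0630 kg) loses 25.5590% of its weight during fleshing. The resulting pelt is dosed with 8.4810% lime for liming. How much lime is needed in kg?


Total_raw = N * avg_wt = 131 * 30.0630 = 3938.2530 kg
Substrate = Total_raw * (1 - loss/100) = 3938.2530 * (1 - 25.5590/100) = 2931.6749 kg
Lime = Substrate * pct / 100 = 2931.6749 * 8.4810 / 100 = 248.6353 kg


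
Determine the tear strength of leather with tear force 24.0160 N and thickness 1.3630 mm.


Formula: Tear strength = force / thickness
Substituting: Tear strength = 24.0160 / 1.3630
Result: 17.6200 N/mm


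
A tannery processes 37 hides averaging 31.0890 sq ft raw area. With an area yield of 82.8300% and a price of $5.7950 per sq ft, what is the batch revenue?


Raw_total = N * avg_area = 37 * 31.0890 = 1150.2930 sq ft
Finished = Raw_total * yield / 100 = 1150.2930 * 82.8300 / 100 = 952.7877 sq ft
Value = Finished * price = 952.7877 * 5.7950 = 5521.4047 $


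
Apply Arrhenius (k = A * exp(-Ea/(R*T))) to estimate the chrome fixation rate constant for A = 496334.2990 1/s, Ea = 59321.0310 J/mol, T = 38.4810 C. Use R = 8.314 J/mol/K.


T_K = T_C + 273.15 = 38.4810 + 273.15 = 311.6310 K
exponent = -Ea / (R * T_K) = -59321.0310 / (8.314 * 311.6310) = -22.8959
k = A * exp(exponent) = 496334.2990 * exp(-22.8959) = 5.6520e-05 1/s


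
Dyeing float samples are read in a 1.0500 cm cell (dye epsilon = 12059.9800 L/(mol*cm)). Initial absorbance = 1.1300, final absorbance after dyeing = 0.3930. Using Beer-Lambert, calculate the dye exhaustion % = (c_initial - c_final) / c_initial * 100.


c_initial = A_i / (epsilon * l) = 1.1300 / (12059.9800 * 1.0500) = 8.9237e-05 mol/L
c_final = A_f / (epsilon * l) = 0.3930 / (12059.9800 * 1.0500) = 3.1035e-05 mol/L
Exhaustion = (c_initial - c_final) / c_initial * 100 = (8.9237e-05 - 3.1035e-05) / 8.9237e-05 * 100 = 65.2212 %


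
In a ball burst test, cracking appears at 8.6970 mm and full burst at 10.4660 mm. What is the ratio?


Formula: Ratio = crack / burst
Substituting: Ratio = 8.6970 / 10.4660
Result: 0.8310


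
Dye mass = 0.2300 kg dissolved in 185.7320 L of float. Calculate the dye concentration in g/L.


Formula: Conc = dye_mass(kg) / volume(L) * 1000
Substituting: Conc = 0.2300 / 185.7320 * 1000
Result: 1.2383 g/L


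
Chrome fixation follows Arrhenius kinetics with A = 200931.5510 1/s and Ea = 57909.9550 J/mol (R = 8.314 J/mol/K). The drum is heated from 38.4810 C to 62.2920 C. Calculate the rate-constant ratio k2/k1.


T1 = 38.4810 + 273.15 = 311.6310 K; T2 = 62.2920 + 273.15 = 335.4420 K
k1 = A * exp(-Ea/(R*T1)) = 200931.5510 * exp(-57909.9550/(8.314*311.6310)) = 3.9446e-05 1/s
k2 = A * exp(-Ea/(R*T2)) = 200931.5510 * exp(-57909.9550/(8.314*335.4420)) = 1.9278e-04 1/s
k2/k1 = 1.9278e-04 / 3.9446e-05 = 4.8870


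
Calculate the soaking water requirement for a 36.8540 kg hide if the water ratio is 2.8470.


Formula: Water = hide_weight * ratio
Substituting: Water = 36.8540 * 2.8470
Result: 104.9233 kg


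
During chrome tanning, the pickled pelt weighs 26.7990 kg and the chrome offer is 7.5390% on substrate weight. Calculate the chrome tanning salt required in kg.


Formula: Chrome = substrate * pct / 100
Substituting: Chrome = 26.7990 * 7.5390 / 100
Result: 2.0204 kg


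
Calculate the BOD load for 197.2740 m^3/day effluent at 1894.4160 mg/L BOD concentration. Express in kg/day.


Formula: BOD_load = volume * conc / 1000
Substituting: BOD_load = 197.2740 * 1894.4160 / 1000
Result: 373.7190 kg/day


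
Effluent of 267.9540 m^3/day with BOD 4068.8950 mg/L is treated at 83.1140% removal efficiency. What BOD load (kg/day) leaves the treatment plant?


Load_in = volume * conc / 1000 = 267.9540 * 4068.8950 / 1000 = 1090.2767 kg/day
Removed = Load_in * eff / 100 = 1090.2767 * 83.1140 / 100 = 906.1726 kg/day
Load_out = Load_in - Removed = 1090.2767 - 906.1726 = 184.1041 kg/day


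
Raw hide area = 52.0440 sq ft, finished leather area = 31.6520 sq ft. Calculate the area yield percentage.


Formula: Yield = finished / raw * 100
Substituting: Yield = 31.6520 / 52.0440 * 100
Result: 60.8178 %


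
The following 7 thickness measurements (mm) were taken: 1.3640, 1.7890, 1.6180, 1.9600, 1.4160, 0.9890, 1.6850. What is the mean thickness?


Formula: Average = sum / n
Substituting: Average = 10.8210 / 7
Result: 1.5459 mm


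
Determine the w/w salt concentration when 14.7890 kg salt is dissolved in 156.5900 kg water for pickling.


Formula: Conc = salt / (water + salt) * 100
Substituting: Conc = 14.7890 / (156.5900 + 14.7890) * 100
Result: 8.6294 %


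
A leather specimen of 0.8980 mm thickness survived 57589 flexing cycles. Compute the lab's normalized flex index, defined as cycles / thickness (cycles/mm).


Formula: Index = cycles / thickness
Substituting: Index = 57589 / 0.8980
Result: 64130.2895 cycles/mm


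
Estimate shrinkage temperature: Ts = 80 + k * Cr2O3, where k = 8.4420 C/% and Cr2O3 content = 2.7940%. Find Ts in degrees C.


Formula: Ts = 80 + k * Cr2O3
Substituting: Ts = 80 + 8.4420 * 2.7940
Result: 103.5869 C


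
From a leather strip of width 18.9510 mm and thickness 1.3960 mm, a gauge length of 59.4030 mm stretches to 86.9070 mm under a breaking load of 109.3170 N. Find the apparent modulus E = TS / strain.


TS = F / (w * t) = 109.3170 / (18.9510 * 1.3960) = 4.1321 N/mm^2
strain = (Lf - L0) / L0 = (86.9070 - 59.4030) / 59.4030 = 0.4630
E = TS / strain = 4.1321 / 0.4630 = 8.9245 N/mm^2


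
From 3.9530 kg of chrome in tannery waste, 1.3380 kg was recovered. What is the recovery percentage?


Formula: Recovery = recovered / input * 100
Substituting: Recovery = 1.3380 / 3.9530 * 100
Result: 33.8477 %


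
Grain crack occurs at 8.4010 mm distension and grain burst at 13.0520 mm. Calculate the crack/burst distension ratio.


Formula: Ratio = crack / burst
Substituting: Ratio = 8.4010 / 13.0520
Result: 0.6437


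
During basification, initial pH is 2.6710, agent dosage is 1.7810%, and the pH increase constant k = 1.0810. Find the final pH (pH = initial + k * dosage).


Formula: pH_final = pH_initial + k * base_pct
Substituting: pH_final = 2.6710 + 1.0810 * 1.7810
Result: 4.5963


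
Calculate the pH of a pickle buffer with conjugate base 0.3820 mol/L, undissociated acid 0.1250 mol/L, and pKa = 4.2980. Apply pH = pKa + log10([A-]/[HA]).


ratio = [A-] / [HA] = 0.3820 / 0.1250 = 3.0560
log10(ratio) = 0.4852
pH = pKa + log10(ratio) = 4.2980 + 0.4852 = 4.7832


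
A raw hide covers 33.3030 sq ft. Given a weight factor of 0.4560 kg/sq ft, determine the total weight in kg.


Formula: Weight = area * weight_per_sqft
Substituting: Weight = 33.3030 * 0.4560
Result: 15.1862 kg


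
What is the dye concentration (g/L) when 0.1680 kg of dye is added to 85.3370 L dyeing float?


Formula: Conc = dye_mass(kg) / volume(L) * 1000
Substituting: Conc = 0.1680 / 85.3370 * 1000
Result: 1.9687 g/L


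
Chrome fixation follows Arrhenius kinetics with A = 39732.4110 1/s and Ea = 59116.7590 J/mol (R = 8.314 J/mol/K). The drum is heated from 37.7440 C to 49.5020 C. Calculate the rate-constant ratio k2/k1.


T1 = 37.7440 + 273.15 = 310.8940 K; T2 = 49.5020 + 273.15 = 322.6520 K
k1 = A * exp(-Ea/(R*T1)) = 39732.4110 * exp(-59116.7590/(8.314*310.8940)) = 4.6379e-06 1/s
k2 = A * exp(-Ea/(R*T2)) = 39732.4110 * exp(-59116.7590/(8.314*322.6520)) = 1.0673e-05 1/s
k2/k1 = 1.0673e-05 / 4.6379e-06 = 2.3013


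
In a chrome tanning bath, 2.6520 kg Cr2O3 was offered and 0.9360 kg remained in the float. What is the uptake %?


Formula: Uptake = (offered - residual) / offered * 100
Substituting: Uptake = (2.6520 - 0.9360) / 2.6520 * 100
Result: 64.7059 %


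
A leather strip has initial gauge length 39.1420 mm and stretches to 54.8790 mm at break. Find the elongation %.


Formula: Elongation = (Lf - L0) / L0 * 100
Substituting: Elongation = (54.8790 - 39.1420) / 39.1420 * 100
Result: 40.2049 %


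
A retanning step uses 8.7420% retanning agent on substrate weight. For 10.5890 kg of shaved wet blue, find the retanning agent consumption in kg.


Formula: Retan = substrate * pct / 100
Substituting: Retan = 10.5890 * 8.7420 / 100
Result: 0.9257 kg


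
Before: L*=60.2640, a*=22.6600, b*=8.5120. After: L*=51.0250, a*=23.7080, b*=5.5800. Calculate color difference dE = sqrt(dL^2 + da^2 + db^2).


dL = -9.2390, da = 1.0480, db = -2.9320
dE = sqrt((-9.2390)^2 + 1.0480^2 + (-2.9320)^2) = 9.7496


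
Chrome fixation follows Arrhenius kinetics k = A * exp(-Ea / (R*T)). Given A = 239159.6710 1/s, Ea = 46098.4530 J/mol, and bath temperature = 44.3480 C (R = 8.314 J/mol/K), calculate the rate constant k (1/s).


T_K = T_C + 273.15 = 44.3480 + 273.15 = 317.4980 K
exponent = -Ea / (R * T_K) = -46098.4530 / (8.314 * 317.4980) = -17.4637
k = A * exp(exponent) = 239159.6710 * exp(-17.4637) = 0.00622753 1/s


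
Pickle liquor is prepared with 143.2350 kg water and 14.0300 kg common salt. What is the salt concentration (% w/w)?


Formula: Conc = salt / (water + salt) * 100
Substituting: Conc = 14.0300 / (143.2350 + 14.0300) * 100
Result: 8.9212 %


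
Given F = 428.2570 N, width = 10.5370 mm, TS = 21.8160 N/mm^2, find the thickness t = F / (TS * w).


Formula: t = F / (TS * w)
Substituting: t = 428.2570 / (21.8160 * 10.5370)
Result: 1.8630 mm


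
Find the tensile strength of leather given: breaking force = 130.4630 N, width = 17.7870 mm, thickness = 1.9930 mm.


Formula: TS = force / (width * thickness)
Substituting: TS = 130.4630 / (17.7870 * 1.9930)
Result: 3.6803 N/mm^2


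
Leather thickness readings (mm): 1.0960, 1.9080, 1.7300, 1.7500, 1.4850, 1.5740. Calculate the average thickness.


Formula: Average = sum / n
Substituting: Average = 9.5430 / 6
Result: 1.5905 mm


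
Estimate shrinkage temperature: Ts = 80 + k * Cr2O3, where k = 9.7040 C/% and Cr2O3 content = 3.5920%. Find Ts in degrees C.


Formula: Ts = 80 + k * Cr2O3
Substituting: Ts = 80 + 9.7040 * 3.5920
Result: 114.8568 C


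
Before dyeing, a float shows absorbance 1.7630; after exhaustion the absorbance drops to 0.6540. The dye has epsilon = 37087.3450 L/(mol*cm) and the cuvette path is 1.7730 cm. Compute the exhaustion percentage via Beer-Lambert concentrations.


c_initial = A_i / (epsilon * l) = 1.7630 / (37087.3450 * 1.7730) = 2.6811e-05 mol/L
c_final = A_f / (epsilon * l) = 0.6540 / (37087.3450 * 1.7730) = 9.9459e-06 mol/L
Exhaustion = (c_initial - c_final) / c_initial * 100 = (2.6811e-05 - 9.9459e-06) / 2.6811e-05 * 100 = 62.9041 %


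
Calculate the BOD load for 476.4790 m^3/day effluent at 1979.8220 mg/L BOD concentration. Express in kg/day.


Formula: BOD_load = volume * conc / 1000
Substituting: BOD_load = 476.4790 * 1979.8220 / 1000
Result: 943.3436 kg/day


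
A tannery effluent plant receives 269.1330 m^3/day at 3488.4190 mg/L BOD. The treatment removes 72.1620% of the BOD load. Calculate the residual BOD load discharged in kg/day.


Load_in = volume * conc / 1000 = 269.1330 * 3488.4190 / 1000 = 938.8487 kg/day
Removed = Load_in * eff / 100 = 938.8487 * 72.1620 / 100 = 677.4920 kg/day
Load_out = Load_in - Removed = 938.8487 - 677.4920 = 261.3567 kg/day


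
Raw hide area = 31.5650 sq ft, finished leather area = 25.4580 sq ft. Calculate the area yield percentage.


Formula: Yield = finished / raw * 100
Substituting: Yield = 25.4580 / 31.5650 * 100
Result: 80.6526 %


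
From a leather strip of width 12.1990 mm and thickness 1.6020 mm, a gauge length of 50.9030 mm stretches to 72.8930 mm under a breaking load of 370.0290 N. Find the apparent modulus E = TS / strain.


TS = F / (w * t) = 370.0290 / (12.1990 * 1.6020) = 18.9343 N/mm^2
strain = (Lf - L0) / L0 = (72.8930 - 50.9030) / 50.9030 = 0.4320
E = TS / strain = 18.9343 / 0.4320 = 43.8296 N/mm^2


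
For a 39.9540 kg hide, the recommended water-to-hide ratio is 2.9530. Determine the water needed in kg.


Formula: Water = hide_weight * ratio
Substituting: Water = 39.9540 * 2.9530
Result: 117.9842 kg


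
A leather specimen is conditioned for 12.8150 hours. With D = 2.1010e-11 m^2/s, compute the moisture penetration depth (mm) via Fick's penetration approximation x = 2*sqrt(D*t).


t = 12.8150 hr * 3600 = 46134.0000 s
D * t = 2.1010e-11 * 46134.0000 = 9.6928e-07
x = 2 * sqrt(D*t) = 2 * sqrt(9.6928e-07) = 0.00196904 m = 1.9690 mm
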